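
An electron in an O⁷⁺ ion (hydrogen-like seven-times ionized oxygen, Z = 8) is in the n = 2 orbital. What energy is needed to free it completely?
217.6912 eV

The ionization energy is the energy needed to remove the electron completely (n → ∞).

For a hydrogen-like ion with Z = 8, E_n = -13.6057 Z² / n² eV.

At n = 2: E_2 = -13.6057 × 8² / 2² = -217.6912000 eV
At n = ∞: E_∞ = 0 eV

Ionization energy = E_∞ - E_2 = 0 - (-217.6912000) = 217.6912000 eV
Ionization energy ≈ 217.6912 eV

This is also called the binding energy of the electron in state n = 2.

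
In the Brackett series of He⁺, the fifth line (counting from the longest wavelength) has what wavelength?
454.231 nm

The lines of a series are numbered from the longest wavelength (smallest ΔE) outward; the fifth line is the transition from n = n_f + 5 to n_f.
The Brackett series has all transitions ending at n_f = 4.

For He⁺ (Z = 2), the fifth line (ε-line) is the jump from n = 9 to n = 4:
E_9 = -13.6057 × 2² / 9² = -0.6718864 eV
E_4 = -13.6057 × 2² / 4² = -3.4014250 eV
ΔE = E_9 - E_4 = 2.7295386 eV

λ = hc/E = 1239.84 eV·nm / 2.7295386 eV
λ = 454.231 nm

This is the ε-line of the Brackett series in He⁺.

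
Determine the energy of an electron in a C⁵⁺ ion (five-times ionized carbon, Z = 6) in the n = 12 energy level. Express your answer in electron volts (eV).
-3.40143 eV

The energy levels of a hydrogen-like atom are given by:
E_n = -13.6057 Z² / n² eV  (with Z = 6 for C⁵⁺)

For n = 12:
E_12 = -13.6057 × 6² / 12²
E_12 = -13.6057 × 36 / 144
E_12 = -3.40143 eV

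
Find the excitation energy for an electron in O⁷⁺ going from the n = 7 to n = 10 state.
9.0631 eV

The energy levels of a hydrogen-like atom are E_n = -13.6057 Z² eV / n².

Energy at n = 7: E_7 = -13.6057 × 8² / 7² = -17.7707102 eV
Energy at n = 10: E_10 = -13.6057 × 8² / 10² = -8.7076480 eV

The excitation energy is the difference:
ΔE = E_10 - E_7
ΔE = -8.7076480 - (-17.7707102)
ΔE = 9.0631 eV

Since this is positive, energy must be absorbed (photon absorption).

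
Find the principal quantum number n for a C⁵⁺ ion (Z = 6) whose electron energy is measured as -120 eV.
n = 2

The exact energy levels follow E_n = -13.6057 Z² / n² eV with Z = 6.

The measured value (-120 eV) is reported to only 2 significant figures, so we must test candidate n values and see which one matches to that precision.

Candidate energies:
  n = 1:  E = -13.6057 × 6² / 1² = -489.805200 eV
  n = 2:  E = -13.6057 × 6² / 2² = -122.451300 eV  ← matches
  n = 3:  E = -13.6057 × 6² / 3² = -54.422800 eV
  n = 4:  E = -13.6057 × 6² / 4² = -30.612825 eV

Checking against the measurement of -120 eV (2 sig figs), only n = 2 agrees:
E_2 = -122.451300 eV, which rounds to -120 eV ✓

Therefore n = 2.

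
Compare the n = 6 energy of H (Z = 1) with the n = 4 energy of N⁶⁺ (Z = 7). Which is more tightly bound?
N⁶⁺ at n = 4 (E = -41.66746 eV)

Using E_n = -13.6057 Z² / n² eV:

H (Z = 1) at n = 6:
E = -13.6057 × 1² / 6² = -13.6057 × 1 / 36 = -0.37793611 eV

N⁶⁺ (Z = 7) at n = 4:
E = -13.6057 × 7² / 4² = -13.6057 × 49 / 16 = -41.66745625 eV

Since -41.66745625 eV < -0.37793611 eV,
N⁶⁺ at n = 4 is more tightly bound (requires more energy to ionize).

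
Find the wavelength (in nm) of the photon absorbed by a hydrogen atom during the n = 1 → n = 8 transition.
92.57297 nm

First, find the transition energy using E_n = -13.6057 / n² eV:
E_1 = -13.6057 / 1² = -13.6057000 eV
E_8 = -13.6057 / 8² = -0.2125891 eV

Photon energy: |ΔE| = |E_8 - E_1| = 13.3931109 eV

Convert to wavelength using E = hc/λ with hc = 1239.84 eV·nm:
λ = hc/E = 1239.84 eV·nm / 13.3931109 eV
λ = 92.57297 nm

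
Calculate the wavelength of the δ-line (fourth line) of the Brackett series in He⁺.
486.0081 nm

The lines of a series are numbered from the longest wavelength (smallest ΔE) outward; the fourth line is the transition from n = n_f + 4 to n_f.
The Brackett series has all transitions ending at n_f = 4.

For He⁺ (Z = 2), the fourth line (δ-line) is the jump from n = 8 to n = 4:
E_8 = -13.6057 × 2² / 8² = -0.85035625 eV
E_4 = -13.6057 × 2² / 4² = -3.40142500 eV
ΔE = E_8 - E_4 = 2.55106875 eV

λ = hc/E = 1239.84 eV·nm / 2.55106875 eV
λ = 486.0081 nm

This is the δ-line of the Brackett series in He⁺.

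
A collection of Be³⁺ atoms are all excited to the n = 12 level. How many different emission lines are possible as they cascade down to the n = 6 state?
21

The electron can occupy levels n = 6, 7, ..., 12 during de-excitation — that is m = 12 - 6 + 1 = 7 distinct levels.

The number of distinct spectral lines equals the number of ways to choose 2 of these m levels (each pair gives one possible emission transition):

Number of lines = m(m-1)/2 = 7×6/2 = 21

These correspond to all possible transitions between the 7 levels:
12 → 11, 12 → 10, 12 → 9, 12 → 8, 12 → 7, 12 → 6, 11 → 10, 11 → 9...

Each transition produces a photon with a unique energy (and thus wavelength). This count does not depend on Z.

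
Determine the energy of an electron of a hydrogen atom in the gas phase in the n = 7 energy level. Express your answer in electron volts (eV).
-0.28 eV

The energy levels of a hydrogen-like atom are given by:
E_n = -13.6057 eV / n²

For n = 7:
E_7 = -13.6057 eV / 7²
E_7 = -13.6057 eV / 49
E_7 = -0.28 eV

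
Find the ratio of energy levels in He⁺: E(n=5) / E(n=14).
7.840

Using E_n = -13.6057 Z² / n² eV with Z = 2:

E_5 = -13.6057 × 2² / 5² = -54.4228 / 25 = -2.176912000 eV
E_14 = -13.6057 × 2² / 14² = -54.4228 / 196 = -0.277667347 eV

The ratio is:
E_5/E_14 = (-2.176912000) / (-0.277667347)
E_5/E_14 = (-54.4228/25) / (-54.4228/196)
E_5/E_14 = 196/25
E_5/E_14 = 7.840
(Note: the Z² factors cancel in the ratio.)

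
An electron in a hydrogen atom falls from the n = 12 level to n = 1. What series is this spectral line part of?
Lyman series

The spectral series in hydrogen are named based on the final (lower) energy level:
- Lyman series: n_final = 1 (ultraviolet)
- Balmer series: n_final = 2 (visible/near-UV)
- Paschen series: n_final = 3 (infrared)
- Brackett series: n_final = 4 (infrared)
- Pfund series: n_final = 5 (far infrared)

Since this transition ends at n = 1, it belongs to the Lyman series.

For reference, this 12 → 1 line has photon energy
ΔE = 13.6057 eV × (1/1² - 1/12²) = 13.5112160 eV,
corresponding to wavelength λ = hc/ΔE = 1239.84 eV·nm / 13.5112160 eV = 91.76376 nm in the ultraviolet region.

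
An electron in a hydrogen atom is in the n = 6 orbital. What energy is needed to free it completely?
0.378 eV

The ionization energy is the energy needed to remove the electron completely (n → ∞).

For hydrogen, E_n = -13.6057 eV / n².

At n = 6: E_6 = -13.6057 / 6² = -0.377936 eV
At n = ∞: E_∞ = 0 eV

Ionization energy = E_∞ - E_6 = 0 - (-0.377936) = 0.377936 eV
Ionization energy ≈ 0.378 eV

This is also called the binding energy of the electron in state n = 6.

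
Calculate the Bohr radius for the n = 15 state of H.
11.9065 nm (or 119.0648 Å)

The Bohr radius formula is:
r_n = n² a₀ / Z

where a₀ = 0.0529177 nm is the Bohr radius.

For H (Z = 1) at n = 15:
r_15 = 15² × 0.0529177 nm / 1
r_15 = 225 × 0.0529177 nm / 1
r_15 = 11.90648 nm / 1
r_15 = 11.9065 nm

The electron orbits at approximately 11.9065 nm from the nucleus.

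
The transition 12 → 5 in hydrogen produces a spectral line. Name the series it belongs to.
Pfund series

The spectral series in hydrogen are named based on the final (lower) energy level:
- Lyman series: n_final = 1 (ultraviolet)
- Balmer series: n_final = 2 (visible/near-UV)
- Paschen series: n_final = 3 (infrared)
- Brackett series: n_final = 4 (infrared)
- Pfund series: n_final = 5 (far infrared)

Since this transition ends at n = 5, it belongs to the Pfund series.

For reference, this 12 → 5 line has photon energy
ΔE = 13.6057 eV × (1/5² - 1/12²) = 0.44974397222 eV,
corresponding to wavelength λ = hc/ΔE = 1239.84 eV·nm / 0.44974397222 eV = 2756.76847 nm in the far infrared region.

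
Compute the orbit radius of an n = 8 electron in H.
3.3867 nm (or 33.8673 Å)

The Bohr radius formula is:
r_n = n² a₀ / Z

where a₀ = 0.0529177 nm is the Bohr radius.

For H (Z = 1) at n = 8:
r_8 = 8² × 0.0529177 nm / 1
r_8 = 64 × 0.0529177 nm / 1
r_8 = 3.38673 nm / 1
r_8 = 3.3867 nm

The electron orbits at approximately 3.3867 nm from the nucleus.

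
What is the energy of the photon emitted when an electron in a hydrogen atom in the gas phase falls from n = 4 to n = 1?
12.7553 eV

The energy levels are E_n = -13.6057 eV / n².

Energy at n = 4: E_4 = -13.6057 / 4² = -0.8503563 eV
Energy at n = 1: E_1 = -13.6057 / 1² = -13.6057000 eV

For emission (electron falling to lower state), the photon energy is:
E_photon = E_4 - E_1 = |-0.8503563 - (-13.6057000)|
E_photon = 12.7553 eV

This energy is carried away by the emitted photon.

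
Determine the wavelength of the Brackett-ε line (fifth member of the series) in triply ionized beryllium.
113.5577 nm

The lines of a series are numbered from the longest wavelength (smallest ΔE) outward; the fifth line is the transition from n = n_f + 5 to n_f.
The Brackett series has all transitions ending at n_f = 4.

For Be³⁺ (Z = 4), the fifth line (ε-line) is the jump from n = 9 to n = 4:
E_9 = -13.6057 × 4² / 9² = -2.6875457 eV
E_4 = -13.6057 × 4² / 4² = -13.6057000 eV
ΔE = E_9 - E_4 = 10.9181543 eV

λ = hc/E = 1239.84 eV·nm / 10.9181543 eV
λ = 113.5577 nm

This is the ε-line of the Brackett series in Be³⁺.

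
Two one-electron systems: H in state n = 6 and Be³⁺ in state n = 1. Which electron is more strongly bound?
Be³⁺ at n = 1 (E = -217.6912 eV)

Using E_n = -13.6057 Z² / n² eV:

H (Z = 1) at n = 6:
E = -13.6057 × 1² / 6² = -13.6057 × 1 / 36 = -0.3779361 eV

Be³⁺ (Z = 4) at n = 1:
E = -13.6057 × 4² / 1² = -13.6057 × 16 / 1 = -217.6912000 eV

Since -217.6912000 eV < -0.3779361 eV,
Be³⁺ at n = 1 is more tightly bound (requires more energy to ionize).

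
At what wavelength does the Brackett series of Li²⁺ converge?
162.003 nm

The series limit corresponds to the transition from n = ∞ to n = 4.
This is the highest energy (shortest wavelength) transition in the Brackett series.

E_∞ = 0 eV
E_4 = -13.6057 × 3² / 4² = -7.6532063 eV

Energy at series limit:
ΔE = E_∞ - E_4 = 0 - (-7.6532063) = 7.6532063 eV
λ = hc/E = 1239.84 eV·nm / 7.6532063 eV = 162.003 nm

This energy equals the ionization energy from the n = 4 state of Li²⁺.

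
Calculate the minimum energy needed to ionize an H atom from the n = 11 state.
0.112444 eV

The ionization energy is the energy needed to remove the electron completely (n → ∞).

For hydrogen, E_n = -13.6057 eV / n².

At n = 11: E_11 = -13.6057 / 11² = -0.112443802 eV
At n = ∞: E_∞ = 0 eV

Ionization energy = E_∞ - E_11 = 0 - (-0.112443802) = 0.112443802 eV
Ionization energy ≈ 0.112444 eV

This is also called the binding energy of the electron in state n = 11.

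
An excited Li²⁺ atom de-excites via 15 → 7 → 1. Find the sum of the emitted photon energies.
121.9071 eV

The energy levels of Li²⁺ are E_n = -13.6057 × 3² / n² eV.

First transition (15 → 7):
ΔE₁ = |E_7 - E_15|
ΔE₁ = |-2.4990061224 - (-0.5442280000)| = 1.9547781 eV

Second transition (7 → 1):
ΔE₂ = |E_1 - E_7|
ΔE₂ = |-122.4513000000 - (-2.4990061224)| = 119.9522939 eV

Total energy released:
E_total = ΔE₁ + ΔE₂ = 1.9547781 + 119.9522939 = 121.9071 eV

Note: This equals the direct transition 15 → 1: 121.9071 eV ✓
Energy is conserved regardless of the path taken.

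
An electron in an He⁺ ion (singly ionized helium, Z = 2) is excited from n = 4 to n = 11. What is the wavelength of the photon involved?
420.04983 nm

First, find the transition energy using E_n = -13.6057 Z² / n² eV:
E_4 = -13.6057 × 2² / 4² = -3.401425000 eV
E_11 = -13.6057 × 2² / 11² = -0.449775207 eV

Photon energy: |ΔE| = |E_11 - E_4| = 2.951649793 eV

Convert to wavelength using E = hc/λ with hc = 1239.84 eV·nm:
λ = hc/E = 1239.84 eV·nm / 2.951649793 eV
λ = 420.04983 nm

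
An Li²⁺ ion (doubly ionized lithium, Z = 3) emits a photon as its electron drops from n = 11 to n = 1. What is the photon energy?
121.4393 eV

The energy levels are E_n = -13.6057 Z² eV / n².

Energy at n = 11: E_11 = -13.6057 × 3² / 11² = -1.0119942 eV
Energy at n = 1: E_1 = -13.6057 × 3² / 1² = -122.4513000 eV

For emission (electron falling to lower state), the photon energy is:
E_photon = E_11 - E_1 = |-1.0119942 - (-122.4513000)|
E_photon = 121.4393 eV

This energy is carried away by the emitted photon.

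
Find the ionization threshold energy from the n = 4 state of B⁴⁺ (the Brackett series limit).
21.2589 eV

The series limit corresponds to the transition from n = ∞ to n = 4.
This is the highest energy (shortest wavelength) transition in the Brackett series.

E_∞ = 0 eV
E_4 = -13.6057 × 5² / 4² = -21.2589 eV

Energy at series limit:
ΔE = E_∞ - E_4 = 0 - (-21.2589) = 21.2589 eV

This energy equals the ionization energy from the n = 4 state of B⁴⁺.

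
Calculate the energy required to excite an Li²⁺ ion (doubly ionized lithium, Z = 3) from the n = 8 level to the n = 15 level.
1.36907 eV

The energy levels of a hydrogen-like atom are E_n = -13.6057 Z² eV / n².

Energy at n = 8: E_8 = -13.6057 × 3² / 8² = -1.91330156 eV
Energy at n = 15: E_15 = -13.6057 × 3² / 15² = -0.54422800 eV

The excitation energy is the difference:
ΔE = E_15 - E_8
ΔE = -0.54422800 - (-1.91330156)
ΔE = 1.36907 eV

Since this is positive, energy must be absorbed (photon absorption).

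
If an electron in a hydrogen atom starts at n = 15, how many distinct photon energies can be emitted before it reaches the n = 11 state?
10

The electron can occupy levels n = 11, 12, ..., 15 during de-excitation — that is m = 15 - 11 + 1 = 5 distinct levels.

The number of distinct spectral lines equals the number of ways to choose 2 of these m levels (each pair gives one possible emission transition):

Number of lines = m(m-1)/2 = 5×4/2 = 10

These correspond to all possible transitions between the 5 levels:
15 → 14, 15 → 13, 15 → 12, 15 → 11, 14 → 13, 14 → 12, 14 → 11, 13 → 12...

Each transition produces a photon with a unique energy (and thus wavelength). This count does not depend on Z.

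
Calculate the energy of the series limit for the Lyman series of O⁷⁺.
870.76480 eV

The series limit corresponds to the transition from n = ∞ to n = 1.
This is the highest energy (shortest wavelength) transition in the Lyman series.

E_∞ = 0 eV
E_1 = -13.6057 × 8² / 1² = -870.76480 eV

Energy at series limit:
ΔE = E_∞ - E_1 = 0 - (-870.76480) = 870.76480 eV

This energy equals the ionization energy from the n = 1 state of O⁷⁺.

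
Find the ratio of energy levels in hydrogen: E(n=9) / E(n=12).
1.78

Using E_n = -13.6057 Z² / n² eV with Z = 1:

E_9 = -13.6057 / 9² = -13.6057 / 81 = -0.16797160 eV
E_12 = -13.6057 / 12² = -13.6057 / 144 = -0.09448403 eV

The ratio is:
E_9/E_12 = (-0.16797160) / (-0.09448403)
E_9/E_12 = (-13.6057/81) / (-13.6057/144)
E_9/E_12 = 144/81
E_9/E_12 = 1.78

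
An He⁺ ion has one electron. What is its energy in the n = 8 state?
-0.8504 eV

For hydrogen-like ions, the energy levels scale with Z²:
E_n = -13.6057 Z² / n² eV

For He⁺ (Z = 2) at n = 8:
E_8 = -13.6057 × 2² / 8²
E_8 = -13.6057 × 4 / 64
E_8 = -54.4228 / 64
E_8 = -0.8504 eV

The energy is 4 times more negative than hydrogen at the same n due to the stronger nuclear charge.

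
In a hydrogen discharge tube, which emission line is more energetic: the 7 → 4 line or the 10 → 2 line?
10 → 2

Calculate the energy for each transition:

Transition 7 → 4:
ΔE₁ = |E_4 - E_7| = |-13.6057/4² - (-13.6057/7²)|
ΔE₁ = |-0.85035625000 - (-0.27766734694)| = 0.57268890 eV

Transition 10 → 2:
ΔE₂ = |E_2 - E_10| = |-13.6057/2² - (-13.6057/10²)|
ΔE₂ = |-3.40142500000 - (-0.13605700000)| = 3.26536800 eV

Since 3.26536800 eV > 0.57268890 eV, the transition 10 → 2 emits the more energetic photon.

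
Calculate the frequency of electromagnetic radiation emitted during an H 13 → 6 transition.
7.1918e+13 Hz

First, find the transition energy:
E_13 = -13.6057 / 13² = -0.08050710 eV
E_6 = -13.6057 / 6² = -0.37793611 eV
|ΔE| = |E_6 - E_13| = 0.29742901 eV

Convert to Joules: E = 0.29742901 eV × (1.602177 × 10⁻¹⁹ J/eV) = 4.765339e-20 J

Using E = hf:
f = E/h = 4.765339e-20 J / (6.62607 × 10⁻³⁴ J·s)
f = 7.1918e+13 Hz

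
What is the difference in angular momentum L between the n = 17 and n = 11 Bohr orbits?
6.32743e-34 J·s (or 6ℏ)

In the Bohr model, L_n = nℏ where ℏ = 1.0545718e-34 J·s.

L_17 = 17ℏ = 1.7927721e-33 J·s
L_11 = 11ℏ = 1.1600290e-33 J·s

ΔL = L_17 - L_11 = (17 - 11)ℏ = 6ℏ
ΔL = 6 × 1.0545718e-34 J·s = 6.32743e-34 J·s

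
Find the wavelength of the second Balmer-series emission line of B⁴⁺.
19.440 nm

The lines of a series are numbered from the longest wavelength (smallest ΔE) outward; the second line is the transition from n = n_f + 2 to n_f.
The Balmer series has all transitions ending at n_f = 2.

For B⁴⁺ (Z = 5), the second line (β-line) is the jump from n = 4 to n = 2:
E_4 = -13.6057 × 5² / 4² = -21.25891 eV
E_2 = -13.6057 × 5² / 2² = -85.03563 eV
ΔE = E_4 - E_2 = 63.77672 eV

λ = hc/E = 1239.84 eV·nm / 63.77672 eV
λ = 19.440 nm

This is the β-line of the Balmer series in B⁴⁺.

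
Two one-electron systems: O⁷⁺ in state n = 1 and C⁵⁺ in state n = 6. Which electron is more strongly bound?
O⁷⁺ at n = 1 (E = -870.7648 eV)

Using E_n = -13.6057 Z² / n² eV:

O⁷⁺ (Z = 8) at n = 1:
E = -13.6057 × 8² / 1² = -13.6057 × 64 / 1 = -870.7648000 eV

C⁵⁺ (Z = 6) at n = 6:
E = -13.6057 × 6² / 6² = -13.6057 × 36 / 36 = -13.6057000 eV

Since -870.7648000 eV < -13.6057000 eV,
O⁷⁺ at n = 1 is more tightly bound (requires more energy to ionize).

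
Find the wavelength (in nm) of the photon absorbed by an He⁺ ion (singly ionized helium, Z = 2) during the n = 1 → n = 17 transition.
22.86073 nm

First, find the transition energy using E_n = -13.6057 Z² / n² eV:
E_1 = -13.6057 × 2² / 1² = -54.4228000 eV
E_17 = -13.6057 × 2² / 17² = -0.1883142 eV

Photon energy: |ΔE| = |E_17 - E_1| = 54.2344858 eV

Convert to wavelength using E = hc/λ with hc = 1239.84 eV·nm:
λ = hc/E = 1239.84 eV·nm / 54.2344858 eV
λ = 22.86073 nm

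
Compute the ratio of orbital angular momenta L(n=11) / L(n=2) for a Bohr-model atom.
5.500

In the Bohr model, L_n = nℏ, so the ratio is purely the ratio of quantum numbers:

L_11/L_2 = 11ℏ / 2ℏ = 11/2 = 5.500

The angular momentum scales linearly with n.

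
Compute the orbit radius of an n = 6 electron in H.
1.905038 nm (or 19.050380 Å)

The Bohr radius formula is:
r_n = n² a₀ / Z

where a₀ = 0.052917721 nm is the Bohr radius.

For H (Z = 1) at n = 6:
r_6 = 6² × 0.052917721 nm / 1
r_6 = 36 × 0.052917721 nm / 1
r_6 = 1.9050380 nm / 1
r_6 = 1.905038 nm

The electron orbits at approximately 1.905038 nm from the nucleus.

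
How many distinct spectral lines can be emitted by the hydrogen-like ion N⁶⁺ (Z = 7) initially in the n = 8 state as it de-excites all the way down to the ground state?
28

The electron can occupy levels n = 1, 2, ..., 8 during de-excitation — that is m = 8 - 1 + 1 = 8 distinct levels.

The number of distinct spectral lines equals the number of ways to choose 2 of these m levels (each pair gives one possible emission transition):

Number of lines = m(m-1)/2 = 8×7/2 = 28

These correspond to all possible transitions between the 8 levels:
8 → 7, 8 → 6, 8 → 5, 8 → 4, 8 → 3, 8 → 2, 8 → 1, 7 → 6...

Each transition produces a photon with a unique energy (and thus wavelength). This count does not depend on Z.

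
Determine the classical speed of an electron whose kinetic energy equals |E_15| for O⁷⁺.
1.167e+06 m/s (or 0.38919% of c)

The binding energy at n = 15 for O⁷⁺ is:
E_15 = -13.6057 × 8²/15² = -3.8700658 eV
|E_15| = 3.8700658 eV

Convert to Joules:
KE = 3.8700658 eV × (1.602177 × 10⁻¹⁹ J/eV) = 6.20053e-19 J

Using KE = ½mv²:
v = √(2·KE/m_e)
v = √(2 × 6.20053e-19 J / 9.10938 × 10⁻³¹ kg)
v = 1.167e+06 m/s

This is approximately 0.38919% the speed of light.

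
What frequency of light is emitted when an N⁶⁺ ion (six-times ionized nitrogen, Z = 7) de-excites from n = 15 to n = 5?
5.73164e+15 Hz

First, find the transition energy:
E_15 = -13.6057 × 7² / 15² = -2.9630191 eV
E_5 = -13.6057 × 7² / 5² = -26.6671720 eV
|ΔE| = |E_5 - E_15| = 23.7041529 eV

Convert to Joules: E = 23.7041529 eV × (1.602177 × 10⁻¹⁹ J/eV) = 3.7978249e-18 J

Using E = hf:
f = E/h = 3.7978249e-18 J / (6.62607 × 10⁻³⁴ J·s)
f = 5.73164e+15 Hz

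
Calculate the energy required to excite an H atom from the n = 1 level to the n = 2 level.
10.204275 eV

The energy levels of a hydrogen-like atom are E_n = -13.6057 eV / n².

Energy at n = 1: E_1 = -13.6057 / 1² = -13.605700000 eV
Energy at n = 2: E_2 = -13.6057 / 2² = -3.401425000 eV

The excitation energy is the difference:
ΔE = E_2 - E_1
ΔE = -3.401425000 - (-13.605700000)
ΔE = 10.204275 eV

Since this is positive, energy must be absorbed (photon absorption).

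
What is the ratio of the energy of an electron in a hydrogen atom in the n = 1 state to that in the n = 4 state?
16.00

Using E_n = -13.6057 Z² / n² eV with Z = 1:

E_1 = -13.6057 / 1² = -13.6057 / 1 = -13.60570000 eV
E_4 = -13.6057 / 4² = -13.6057 / 16 = -0.85035625 eV

The ratio is:
E_1/E_4 = (-13.60570000) / (-0.85035625)
E_1/E_4 = (-13.6057/1) / (-13.6057/16)
E_1/E_4 = 16/1
E_1/E_4 = 16.00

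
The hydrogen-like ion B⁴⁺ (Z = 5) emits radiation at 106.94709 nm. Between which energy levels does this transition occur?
n = 13 → n = 5

First, find the photon energy from the wavelength (hc = 1239.84 eV·nm):
E = hc/λ = 1239.84 eV·nm / 106.94709 nm = 11.593022 eV

The energy levels of B⁴⁺ satisfy E_n = -13.6057 × 5² / n² eV, so an emission n_i → n_f releases
ΔE = 13.6057 × 5² × (1/n_f² − 1/n_i²) eV.

Setting ΔE equal to the photon energy:
1/n_f² − 1/n_i² = 11.593022 / (13.6057 × 5²) = 0.034082839

Since 1/n_i² must be positive, we need 1/n_f² > 0.034082839, i.e. n_f ≤ 5. For each allowed n_f, solve n_i = (1/n_f² − 0.034082839)^(−1/2) and check whether it is a whole number:
  n_f = 1: 1/n_i² = 1.000000000 − 0.034082839 = 0.965917161 → n_i = 1.017  (not an integer) ✗
  n_f = 2: 1/n_i² = 0.250000000 − 0.034082839 = 0.215917161 → n_i = 2.152  (not an integer) ✗
  n_f = 3: 1/n_i² = 0.111111111 − 0.034082839 = 0.077028272 → n_i = 3.603  (not an integer) ✗
  n_f = 4: 1/n_i² = 0.062500000 − 0.034082839 = 0.028417161 → n_i = 5.932  (not an integer) ✗
  n_f = 5: 1/n_i² = 0.040000000 − 0.034082839 = 0.005917161 → n_i = 13.000  → integer, n_i = 13 ✓

Only n_f = 5 gives an integer upper level, n_i = 13.

The transition is from n = 13 to n = 5 (emission).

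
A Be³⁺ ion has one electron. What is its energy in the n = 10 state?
-2.177 eV

For hydrogen-like ions, the energy levels scale with Z²:
E_n = -13.6057 Z² / n² eV

For Be³⁺ (Z = 4) at n = 10:
E_10 = -13.6057 × 4² / 10²
E_10 = -13.6057 × 16 / 100
E_10 = -217.6912 / 100
E_10 = -2.177 eV

The energy is 16 times more negative than hydrogen at the same n due to the stronger nuclear charge.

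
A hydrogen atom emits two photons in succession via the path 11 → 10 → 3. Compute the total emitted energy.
1.399301 eV

The energy levels of hydrogen are E_n = -13.6057 / n² eV.

First transition (11 → 10):
ΔE₁ = |E_10 - E_11|
ΔE₁ = |-0.136057000000 - (-0.112443801653)| = 0.023613198 eV

Second transition (10 → 3):
ΔE₂ = |E_3 - E_10|
ΔE₂ = |-1.511744444444 - (-0.136057000000)| = 1.375687444 eV

Total energy released:
E_total = ΔE₁ + ΔE₂ = 0.023613198 + 1.375687444 = 1.399301 eV

Note: This equals the direct transition 11 → 3: 1.399301 eV ✓
Energy is conserved regardless of the path taken.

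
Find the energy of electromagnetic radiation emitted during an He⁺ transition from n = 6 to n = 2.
12.09 eV

The energy levels are E_n = -13.6057 Z² eV / n².

Energy at n = 6: E_6 = -13.6057 × 2² / 6² = -1.51174 eV
Energy at n = 2: E_2 = -13.6057 × 2² / 2² = -13.60570 eV

For emission (electron falling to lower state), the photon energy is:
E_photon = E_6 - E_2 = |-1.51174 - (-13.60570)|
E_photon = 12.09 eV

This energy is carried away by the emitted photon.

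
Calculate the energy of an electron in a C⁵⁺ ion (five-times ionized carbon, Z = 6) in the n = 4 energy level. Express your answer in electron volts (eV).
-30.612825 eV

The energy levels of a hydrogen-like atom are given by:
E_n = -13.6057 Z² / n² eV  (with Z = 6 for C⁵⁺)

For n = 4:
E_4 = -13.6057 × 6² / 4²
E_4 = -13.6057 × 36 / 16
E_4 = -30.612825 eV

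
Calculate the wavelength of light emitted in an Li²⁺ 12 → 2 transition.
41.657835 nm

First, find the transition energy using E_n = -13.6057 Z² / n² eV:
E_12 = -13.6057 × 3² / 12² = -0.85035625 eV
E_2 = -13.6057 × 3² / 2² = -30.61282500 eV

Photon energy: |ΔE| = |E_2 - E_12| = 29.76246875 eV

Convert to wavelength using E = hc/λ with hc = 1239.84 eV·nm:
λ = hc/E = 1239.84 eV·nm / 29.76246875 eV
λ = 41.657835 nm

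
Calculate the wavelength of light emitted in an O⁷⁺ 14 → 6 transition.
62.792 nm

First, find the transition energy using E_n = -13.6057 Z² / n² eV:
E_14 = -13.6057 × 8² / 14² = -4.44268 eV
E_6 = -13.6057 × 8² / 6² = -24.18791 eV

Photon energy: |ΔE| = |E_6 - E_14| = 19.74523 eV

Convert to wavelength using E = hc/λ with hc = 1239.84 eV·nm:
λ = hc/E = 1239.84 eV·nm / 19.74523 eV
λ = 62.792 nm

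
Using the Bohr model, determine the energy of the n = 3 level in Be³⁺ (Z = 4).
-24.188 eV

For hydrogen-like ions, the energy levels scale with Z²:
E_n = -13.6057 Z² / n² eV

For Be³⁺ (Z = 4) at n = 3:
E_3 = -13.6057 × 4² / 3²
E_3 = -13.6057 × 16 / 9
E_3 = -217.6912 / 9
E_3 = -24.188 eV

The energy is 16 times more negative than hydrogen at the same n due to the stronger nuclear charge.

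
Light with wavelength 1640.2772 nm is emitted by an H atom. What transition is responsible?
n = 12 → n = 4

First, find the photon energy from the wavelength (hc = 1239.84 eV·nm):
E = hc/λ = 1239.84 eV·nm / 1640.2772 nm = 0.75587224 eV

The energy levels of hydrogen satisfy E_n = -13.6057 / n² eV, so an emission n_i → n_f releases
ΔE = 13.6057 × (1/n_f² − 1/n_i²) eV.

Setting ΔE equal to the photon energy:
1/n_f² − 1/n_i² = 0.75587224 / 13.6057 = 0.055555557

Since 1/n_i² must be positive, we need 1/n_f² > 0.055555557, i.e. n_f ≤ 4. For each allowed n_f, solve n_i = (1/n_f² − 0.055555557)^(−1/2) and check whether it is a whole number:
  n_f = 1: 1/n_i² = 1.000000000 − 0.055555557 = 0.944444443 → n_i = 1.029  (not an integer) ✗
  n_f = 2: 1/n_i² = 0.250000000 − 0.055555557 = 0.194444443 → n_i = 2.268  (not an integer) ✗
  n_f = 3: 1/n_i² = 0.111111111 − 0.055555557 = 0.055555554 → n_i = 4.243  (not an integer) ✗
  n_f = 4: 1/n_i² = 0.062500000 − 0.055555557 = 0.006944443 → n_i = 12.000  → integer, n_i = 12 ✓

Only n_f = 4 gives an integer upper level, n_i = 12.

The transition is from n = 12 to n = 4 (emission).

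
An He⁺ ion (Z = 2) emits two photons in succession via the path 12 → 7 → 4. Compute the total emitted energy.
3.02349 eV

The energy levels of He⁺ are E_n = -13.6057 × 2² / n² eV.

First transition (12 → 7):
ΔE₁ = |E_7 - E_12|
ΔE₁ = |-1.11066938776 - (-0.37793611111)| = 0.73273328 eV

Second transition (7 → 4):
ΔE₂ = |E_4 - E_7|
ΔE₂ = |-3.40142500000 - (-1.11066938776)| = 2.29075561 eV

Total energy released:
E_total = ΔE₁ + ΔE₂ = 0.73273328 + 2.29075561 = 3.02349 eV

Note: This equals the direct transition 12 → 4: 3.02349 eV ✓
Energy is conserved regardless of the path taken.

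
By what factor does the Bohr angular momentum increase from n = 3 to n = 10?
3.333333

In the Bohr model, L_n = nℏ, so the ratio is purely the ratio of quantum numbers:

L_10/L_3 = 10ℏ / 3ℏ = 10/3 = 3.333333

The angular momentum scales linearly with n.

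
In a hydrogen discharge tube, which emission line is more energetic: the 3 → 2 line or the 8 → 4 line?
3 → 2

Calculate the energy for each transition:

Transition 3 → 2:
ΔE₁ = |E_2 - E_3| = |-13.6057/2² - (-13.6057/3²)|
ΔE₁ = |-3.401425000 - (-1.511744444)| = 1.889681 eV

Transition 8 → 4:
ΔE₂ = |E_4 - E_8| = |-13.6057/4² - (-13.6057/8²)|
ΔE₂ = |-0.850356250 - (-0.212589063)| = 0.637767 eV

Since 1.889681 eV > 0.637767 eV, the transition 3 → 2 emits the more energetic photon.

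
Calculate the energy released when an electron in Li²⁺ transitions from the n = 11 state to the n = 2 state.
29.60 eV

The energy levels are E_n = -13.6057 Z² eV / n².

Energy at n = 11: E_11 = -13.6057 × 3² / 11² = -1.01199 eV
Energy at n = 2: E_2 = -13.6057 × 3² / 2² = -30.61283 eV

For emission (electron falling to lower state), the photon energy is:
E_photon = E_11 - E_2 = |-1.01199 - (-30.61283)|
E_photon = 29.60 eV

This energy is carried away by the emitted photon.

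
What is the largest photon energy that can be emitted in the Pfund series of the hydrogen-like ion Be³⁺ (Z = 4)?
8.708 eV

The series limit corresponds to the transition from n = ∞ to n = 5.
This is the highest energy (shortest wavelength) transition in the Pfund series.

E_∞ = 0 eV
E_5 = -13.6057 × 4² / 5² = -8.708 eV

Energy at series limit:
ΔE = E_∞ - E_5 = 0 - (-8.708) = 8.708 eV

This energy equals the ionization energy from the n = 5 state of Be³⁺.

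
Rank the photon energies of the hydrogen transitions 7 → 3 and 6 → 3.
7 → 3

Calculate the energy for each transition:

Transition 7 → 3:
ΔE₁ = |E_3 - E_7| = |-13.6057/3² - (-13.6057/7²)|
ΔE₁ = |-1.511744444444 - (-0.277667346939)| = 1.234077098 eV

Transition 6 → 3:
ΔE₂ = |E_3 - E_6| = |-13.6057/3² - (-13.6057/6²)|
ΔE₂ = |-1.511744444444 - (-0.377936111111)| = 1.133808333 eV

Since 1.234077098 eV > 1.133808333 eV, the transition 7 → 3 emits the more energetic photon.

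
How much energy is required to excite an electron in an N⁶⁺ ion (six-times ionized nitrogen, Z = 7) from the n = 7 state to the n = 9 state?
5.375091 eV

The energy levels of a hydrogen-like atom are E_n = -13.6057 Z² eV / n².

Energy at n = 7: E_7 = -13.6057 × 7² / 7² = -13.605700000 eV
Energy at n = 9: E_9 = -13.6057 × 7² / 9² = -8.230608642 eV

The excitation energy is the difference:
ΔE = E_9 - E_7
ΔE = -8.230608642 - (-13.605700000)
ΔE = 5.375091 eV

Since this is positive, energy must be absorbed (photon absorption).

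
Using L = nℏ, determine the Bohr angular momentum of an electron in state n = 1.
1.05457e-34 J·s (or 1ℏ)

In the Bohr model, angular momentum is quantized:
L = nℏ

where ℏ = h/(2π) = 1.0545718e-34 J·s

For n = 1:
L = 1 × 1.0545718e-34 J·s
L = 1.05457e-34 J·s

This can also be written as L = 1ℏ.
The angular momentum is an integer multiple of the reduced Planck constant.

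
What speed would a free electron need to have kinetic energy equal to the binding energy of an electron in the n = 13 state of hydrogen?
1.6828e+05 m/s (or 0.06% of c)

The binding energy at n = 13 for hydrogen is:
E_13 = -13.6057/13² = -0.080507101 eV
|E_13| = 0.080507101 eV

Convert to Joules:
KE = 0.080507101 eV × (1.602177 × 10⁻¹⁹ J/eV) = 1.289866e-20 J

Using KE = ½mv²:
v = √(2·KE/m_e)
v = √(2 × 1.289866e-20 J / 9.10938 × 10⁻³¹ kg)
v = 1.6828e+05 m/s

This is approximately 0.06% the speed of light.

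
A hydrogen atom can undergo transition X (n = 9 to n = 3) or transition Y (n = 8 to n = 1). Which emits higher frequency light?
8 → 1

Calculate the energy for each transition:

Transition 9 → 3:
ΔE₁ = |E_3 - E_9| = |-13.6057/3² - (-13.6057/9²)|
ΔE₁ = |-1.511744444 - (-0.167971605)| = 1.343773 eV

Transition 8 → 1:
ΔE₂ = |E_1 - E_8| = |-13.6057/1² - (-13.6057/8²)|
ΔE₂ = |-13.605700000 - (-0.212589063)| = 13.393111 eV

Since 13.393111 eV > 1.343773 eV, the transition 8 → 1 emits the more energetic photon.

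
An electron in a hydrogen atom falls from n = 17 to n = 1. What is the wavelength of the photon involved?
91.443 nm

First, find the transition energy using E_n = -13.6057 / n² eV:
E_17 = -13.6057 / 17² = -0.04708 eV
E_1 = -13.6057 / 1² = -13.60570 eV

Photon energy: |ΔE| = |E_1 - E_17| = 13.55862 eV

Convert to wavelength using E = hc/λ with hc = 1239.84 eV·nm:
λ = hc/E = 1239.84 eV·nm / 13.55862 eV
λ = 91.443 nm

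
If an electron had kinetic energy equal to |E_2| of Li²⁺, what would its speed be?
3.2815e+06 m/s (or 1.094603% of c)

The binding energy at n = 2 for Li²⁺ is:
E_2 = -13.6057 × 3²/2² = -30.61282500 eV
|E_2| = 30.61282500 eV

Convert to Joules:
KE = 30.61282500 eV × (1.602177 × 10⁻¹⁹ J/eV) = 4.904716e-18 J

Using KE = ½mv²:
v = √(2·KE/m_e)
v = √(2 × 4.904716e-18 J / 9.10938 × 10⁻³¹ kg)
v = 3.2815e+06 m/s

This is approximately 1.094603% the speed of light.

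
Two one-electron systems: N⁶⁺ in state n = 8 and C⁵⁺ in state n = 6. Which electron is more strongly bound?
C⁵⁺ at n = 6 (E = -13.61 eV)

Using E_n = -13.6057 Z² / n² eV:

N⁶⁺ (Z = 7) at n = 8:
E = -13.6057 × 7² / 8² = -13.6057 × 49 / 64 = -10.41686 eV

C⁵⁺ (Z = 6) at n = 6:
E = -13.6057 × 6² / 6² = -13.6057 × 36 / 36 = -13.60570 eV

Since -13.60570 eV < -10.41686 eV,
C⁵⁺ at n = 6 is more tightly bound (requires more energy to ionize).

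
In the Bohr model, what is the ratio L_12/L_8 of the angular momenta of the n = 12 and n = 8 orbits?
1.500

In the Bohr model, L_n = nℏ, so the ratio is purely the ratio of quantum numbers:

L_12/L_8 = 12ℏ / 8ℏ = 12/8 = 1.500

The angular momentum scales linearly with n.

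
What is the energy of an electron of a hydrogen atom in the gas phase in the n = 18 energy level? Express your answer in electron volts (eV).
-0.0420 eV

The energy levels of a hydrogen-like atom are given by:
E_n = -13.6057 eV / n²

For n = 18:
E_18 = -13.6057 eV / 18²
E_18 = -13.6057 eV / 324
E_18 = -0.0420 eV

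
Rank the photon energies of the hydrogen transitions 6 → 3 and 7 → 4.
6 → 3

Calculate the energy for each transition:

Transition 6 → 3:
ΔE₁ = |E_3 - E_6| = |-13.6057/3² - (-13.6057/6²)|
ΔE₁ = |-1.51174444 - (-0.37793611)| = 1.13381 eV

Transition 7 → 4:
ΔE₂ = |E_4 - E_7| = |-13.6057/4² - (-13.6057/7²)|
ΔE₂ = |-0.85035625 - (-0.27766735)| = 0.57269 eV

Since 1.13381 eV > 0.57269 eV, the transition 6 → 3 emits the more energetic photon.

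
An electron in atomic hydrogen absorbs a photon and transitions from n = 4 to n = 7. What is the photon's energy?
0.57269 eV

The energy levels of a hydrogen-like atom are E_n = -13.6057 eV / n².

Energy at n = 4: E_4 = -13.6057 / 4² = -0.85035625 eV
Energy at n = 7: E_7 = -13.6057 / 7² = -0.27766735 eV

The excitation energy is the difference:
ΔE = E_7 - E_4
ΔE = -0.27766735 - (-0.85035625)
ΔE = 0.57269 eV

Since this is positive, energy must be absorbed (photon absorption).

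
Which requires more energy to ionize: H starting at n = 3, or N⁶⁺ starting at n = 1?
N⁶⁺ at n = 1 (E = -666.68 eV)

Using E_n = -13.6057 Z² / n² eV:

H (Z = 1) at n = 3:
E = -13.6057 × 1² / 3² = -13.6057 × 1 / 9 = -1.51174 eV

N⁶⁺ (Z = 7) at n = 1:
E = -13.6057 × 7² / 1² = -13.6057 × 49 / 1 = -666.67930 eV

Since -666.67930 eV < -1.51174 eV,
N⁶⁺ at n = 1 is more tightly bound (requires more energy to ionize).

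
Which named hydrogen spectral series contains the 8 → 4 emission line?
Brackett series

The spectral series in hydrogen are named based on the final (lower) energy level:
- Lyman series: n_final = 1 (ultraviolet)
- Balmer series: n_final = 2 (visible/near-UV)
- Paschen series: n_final = 3 (infrared)
- Brackett series: n_final = 4 (infrared)
- Pfund series: n_final = 5 (far infrared)

Since this transition ends at n = 4, it belongs to the Brackett series.

For reference, this 8 → 4 line has photon energy
ΔE = 13.6057 eV × (1/4² - 1/8²) = 0.63776718750 eV,
corresponding to wavelength λ = hc/ΔE = 1239.84 eV·nm / 0.63776718750 eV = 1944.03228 nm in the infrared region.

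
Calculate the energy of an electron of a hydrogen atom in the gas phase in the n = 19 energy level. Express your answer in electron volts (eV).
-0.03769 eV

The energy levels of a hydrogen-like atom are given by:
E_n = -13.6057 eV / n²

For n = 19:
E_19 = -13.6057 eV / 19²
E_19 = -13.6057 eV / 361
E_19 = -0.03769 eV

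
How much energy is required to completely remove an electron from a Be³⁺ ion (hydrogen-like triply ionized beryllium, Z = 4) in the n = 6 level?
6.0470 eV

The ionization energy is the energy needed to remove the electron completely (n → ∞).

For a hydrogen-like ion with Z = 4, E_n = -13.6057 Z² / n² eV.

At n = 6: E_6 = -13.6057 × 4² / 6² = -6.0469778 eV
At n = ∞: E_∞ = 0 eV

Ionization energy = E_∞ - E_6 = 0 - (-6.0469778) = 6.0469778 eV
Ionization energy ≈ 6.0470 eV

This is also called the binding energy of the electron in state n = 6.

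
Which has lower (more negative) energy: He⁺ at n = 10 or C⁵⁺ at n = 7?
C⁵⁺ at n = 7 (E = -9.996 eV)

Using E_n = -13.6057 Z² / n² eV:

He⁺ (Z = 2) at n = 10:
E = -13.6057 × 2² / 10² = -13.6057 × 4 / 100 = -0.544228 eV

C⁵⁺ (Z = 6) at n = 7:
E = -13.6057 × 6² / 7² = -13.6057 × 36 / 49 = -9.996024 eV

Since -9.996024 eV < -0.544228 eV,
C⁵⁺ at n = 7 is more tightly bound (requires more energy to ionize).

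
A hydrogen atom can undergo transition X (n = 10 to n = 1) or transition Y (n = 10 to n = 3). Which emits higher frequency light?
10 → 1

Calculate the energy for each transition:

Transition 10 → 1:
ΔE₁ = |E_1 - E_10| = |-13.6057/1² - (-13.6057/10²)|
ΔE₁ = |-13.60570000 - (-0.13605700)| = 13.46964 eV

Transition 10 → 3:
ΔE₂ = |E_3 - E_10| = |-13.6057/3² - (-13.6057/10²)|
ΔE₂ = |-1.51174444 - (-0.13605700)| = 1.37569 eV

Since 13.46964 eV > 1.37569 eV, the transition 10 → 1 emits the more energetic photon.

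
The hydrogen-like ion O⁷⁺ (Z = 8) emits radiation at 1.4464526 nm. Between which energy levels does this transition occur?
n = 8 → n = 1

First, find the photon energy from the wavelength (hc = 1239.84 eV·nm):
E = hc/λ = 1239.84 eV·nm / 1.4464526 nm = 857.15909 eV

The energy levels of O⁷⁺ satisfy E_n = -13.6057 × 8² / n² eV, so an emission n_i → n_f releases
ΔE = 13.6057 × 8² × (1/n_f² − 1/n_i²) eV.

Setting ΔE equal to the photon energy:
1/n_f² − 1/n_i² = 857.15909 / (13.6057 × 8²) = 0.98437499

Since 1/n_i² must be positive, we need 1/n_f² > 0.98437499, i.e. n_f ≤ 1. For each allowed n_f, solve n_i = (1/n_f² − 0.98437499)^(−1/2) and check whether it is a whole number:
  n_f = 1: 1/n_i² = 1.00000000 − 0.98437499 = 0.01562501 → n_i = 8.000  → integer, n_i = 8 ✓

Only n_f = 1 gives an integer upper level, n_i = 8.

The transition is from n = 8 to n = 1 (emission).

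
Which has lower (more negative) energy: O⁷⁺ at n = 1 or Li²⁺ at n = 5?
O⁷⁺ at n = 1 (E = -870.7648 eV)

Using E_n = -13.6057 Z² / n² eV:

O⁷⁺ (Z = 8) at n = 1:
E = -13.6057 × 8² / 1² = -13.6057 × 64 / 1 = -870.7648000 eV

Li²⁺ (Z = 3) at n = 5:
E = -13.6057 × 3² / 5² = -13.6057 × 9 / 25 = -4.8980520 eV

Since -870.7648000 eV < -4.8980520 eV,
O⁷⁺ at n = 1 is more tightly bound (requires more energy to ionize).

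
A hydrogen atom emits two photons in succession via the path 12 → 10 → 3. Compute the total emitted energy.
1.42 eV

The energy levels of hydrogen are E_n = -13.6057 / n² eV.

First transition (12 → 10):
ΔE₁ = |E_10 - E_12|
ΔE₁ = |-0.13605700 - (-0.09448403)| = 0.04157 eV

Second transition (10 → 3):
ΔE₂ = |E_3 - E_10|
ΔE₂ = |-1.51174444 - (-0.13605700)| = 1.37569 eV

Total energy released:
E_total = ΔE₁ + ΔE₂ = 0.04157 + 1.37569 = 1.42 eV

Note: This equals the direct transition 12 → 3: 1.42 eV ✓
Energy is conserved regardless of the path taken.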